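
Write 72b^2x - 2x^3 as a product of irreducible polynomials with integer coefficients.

2x(6b + x)(6b - x)

Pull out the common factor 2x; 36b^2 - x^2 is a difference of squares.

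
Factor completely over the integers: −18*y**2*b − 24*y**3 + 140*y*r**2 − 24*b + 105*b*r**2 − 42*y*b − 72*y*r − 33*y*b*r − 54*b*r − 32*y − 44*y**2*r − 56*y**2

−(3*y − 5*r + 4)*(4*y + 3*b)*(2*y + 7*r + 2)

Group: 4*y*(−6*y**2 − 11*y*r − 14*y + 35*r**2 − 18*r − 8) + 3*b*(−6*y**2 − 11*y*r − 14*y + 35*r**2 − 18*r − 8); both groups contain (−6*y**2 − 11*y*r − 14*y + 35*r**2 − 18*r − 8), so (4*y + 3*b) is a factor with cofactor −6*y**2 − 11*y*r − 14*y + 35*r**2 − 18*r − 8.
The cofactor groups again: −6*y**2 − 11*y*r − 14*y + 35*r**2 − 18*r − 8 = −3*y*(2*y + 7*r + 2) + (5*r − 4)*(2*y + 7*r + 2); both groups contain (2*y + 7*r + 2), giving −(3*y − 5*r + 4)*(2*y + 7*r + 2).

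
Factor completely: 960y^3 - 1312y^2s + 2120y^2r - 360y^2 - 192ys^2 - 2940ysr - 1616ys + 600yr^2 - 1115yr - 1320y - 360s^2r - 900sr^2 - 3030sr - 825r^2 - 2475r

(8y - 12s - 11)(8y + 15r)(15y + 2s + 5r + 15)

Group: 15y(64y^2 - 96ys + 120yr - 88y - 180sr - 165r) + (2s + 5r + 15)(64y^2 - 96ys + 120yr - 88y - 180sr - 165r); both groups contain (64y^2 - 96ys + 120yr - 88y - 180sr - 165r), so (15y + 2s + 5r + 15) is a factor with cofactor 64y^2 - 96ys + 120yr - 88y - 180sr - 165r.
The cofactor groups again: 64y^2 - 96ys + 120yr - 88y - 180sr - 165r = 8y(8y + 15r) + (-12s - 11)(8y + 15r); both groups contain (8y + 15r), giving (8y - 12s - 11)(8y + 15r).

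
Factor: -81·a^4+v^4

(v-3·a)·(v+3·a)·(v^2+9·a^2)

Difference of squares twice: with A = v and B = 3·a, A⁴ − B⁴ = (A² − B²)(A² + B²), and A² − B² factors again.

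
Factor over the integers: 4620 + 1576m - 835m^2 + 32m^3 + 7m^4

(7m + 11)(m + 14)(m - 5)(m - 6)

Testing divisors of the constant over divisors of the leading coefficient, m = -14 is a root, so (m + 14) is a factor; dividing leaves 7m^3 - 66m^2 + 89m + 330.
Next, m = 5 is a root, so (m - 5) is a factor; dividing leaves 7m^2 - 31m - 66.
The remaining quadratic factors as (7m + 11)(m - 6).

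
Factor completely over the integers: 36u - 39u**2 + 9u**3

Pull out the common factor 3u, then factor the remaining trinomial.

3u(3u - 4)(u - 3)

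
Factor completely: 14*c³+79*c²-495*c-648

(2*c-9)*(7*c+8)*(c+9)

Trying the rational-root candidates, c = -9 is a root, so (c+9) divides it; the quotient is 14*c²-47*c-72.
The remaining quadratic factors as (7*c+8)(2*c-9).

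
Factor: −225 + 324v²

9(6v + 5)(6v − 5)

Factor out 9, leaving 36v² − 25, which is a difference of two squares.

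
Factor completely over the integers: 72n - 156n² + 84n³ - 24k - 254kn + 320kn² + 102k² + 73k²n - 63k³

Group: 9k(-7k² + 19kn + 2k + 6n² - 6n) + (14n - 12)(-7k² + 19kn + 2k + 6n² - 6n); both groups contain (-7k² + 19kn + 2k + 6n² - 6n), so (9k + 14n - 12) is a factor with cofactor -7k² + 19kn + 2k + 6n² - 6n.
The cofactor groups again: -7k² + 19kn + 2k + 6n² - 6n = -k(7k + 2n - 2) + 3n(7k + 2n - 2); both groups contain (7k + 2n - 2), giving -(k - 3n)(7k + 2n - 2).

-(7k + 2n - 2)(9k + 14n - 12)(k - 3n)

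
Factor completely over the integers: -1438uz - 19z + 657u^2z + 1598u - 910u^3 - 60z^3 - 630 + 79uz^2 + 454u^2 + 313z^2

Group: 10u(-91u^2 + 93uz - 82u - 20z^2 + 11z + 45) + (3z - 14)(-91u^2 + 93uz - 82u - 20z^2 + 11z + 45); both groups contain (-91u^2 + 93uz - 82u - 20z^2 + 11z + 45), so (10u + 3z - 14) is a factor with cofactor -91u^2 + 93uz - 82u - 20z^2 + 11z + 45.
The cofactor groups again: -91u^2 + 93uz - 82u - 20z^2 + 11z + 45 = -13u(7u - 5z + 9) + (4z + 5)(7u - 5z + 9); both groups contain (7u - 5z + 9), giving -(13u - 4z - 5)(7u - 5z + 9).

-(10u + 3z - 14)(13u - 4z - 5)(7u - 5z + 9)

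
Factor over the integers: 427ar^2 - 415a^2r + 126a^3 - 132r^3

Group: 9a(14a^2 - 29ar + 12r^2) - 11r(14a^2 - 29ar + 12r^2); both groups contain (14a^2 - 29ar + 12r^2), so (9a - 11r) is a factor with cofactor 14a^2 - 29ar + 12r^2.
The cofactor groups again: 14a^2 - 29ar + 12r^2 = 2a(7a - 4r) - 3r(7a - 4r); both groups contain (7a - 4r), giving (2a - 3r)(7a - 4r).

(2a - 3r)(7a - 4r)(9a - 11r)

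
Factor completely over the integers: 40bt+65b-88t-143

Group as (40bt+65b) + (-88t-143) = 5b(8t+13) - 11(8t+13).
Both groups share the factor (8t+13).

(5b-11)(8t+13)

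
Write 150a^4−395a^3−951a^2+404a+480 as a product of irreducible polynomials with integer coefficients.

(5a+3)(5a+8)(6a−5)(a−4)

Among the possible rational roots, a = 4 is a root, so (a−4) is a factor; dividing leaves 150a^3+205a^2−131a−120.
Continuing, a = 5/6 is a root, so (6a−5) divides it; the quotient is 25a^2+55a+24.
The remaining quadratic factors as (5a+3)(5a+8).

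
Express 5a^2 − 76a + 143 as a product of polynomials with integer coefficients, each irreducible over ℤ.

Need a pair with product 5·143 = 715 and sum −76: that's −11 and −65.
Split the middle term: 5a^2 − 11a − 65a + 143 = a(5a − 11) − 13(5a − 11).

(5a − 11)(a − 13)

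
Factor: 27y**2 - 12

3(3y + 2)(3y - 2)

Pull out the common factor 3; 9y**2 - 4 is a difference of squares.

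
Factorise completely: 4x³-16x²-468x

Pull out the common factor 4x, then factor the remaining trinomial.

4x(x+9)(x-13)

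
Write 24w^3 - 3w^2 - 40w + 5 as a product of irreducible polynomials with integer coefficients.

(8w - 1)(3w^2 - 5)

Group as (24w^3 - 40w) + (-3w^2 + 5) = 8w(3w^2 - 5) - (3w^2 - 5).
Both groups share the factor (3w^2 - 5).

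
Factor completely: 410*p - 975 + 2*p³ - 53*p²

By the rational root theorem, p = 13/2 is a root, giving the factor (2*p - 13) and quotient p² - 20*p + 75.
The remaining quadratic factors as (p - 15)(p - 5).

(2*p - 13)*(p - 15)*(p - 5)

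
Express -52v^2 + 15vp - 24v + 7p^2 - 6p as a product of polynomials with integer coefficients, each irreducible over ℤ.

Group: -4v(13v - 7p + 6) - p(13v - 7p + 6); both groups contain (13v - 7p + 6).

-(13v - 7p + 6)(4v + p)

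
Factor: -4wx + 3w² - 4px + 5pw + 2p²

Group: p(2p + 3w - 4x) + w(2p + 3w - 4x); both groups contain (2p + 3w - 4x).

(2p + 3w - 4x)(p + w)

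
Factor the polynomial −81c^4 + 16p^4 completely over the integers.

(2p − 3c)(2p + 3c)(4p^2 + 9c^2)

Difference of squares twice: with A = 2p and B = 3c, A⁴ − B⁴ = (A² − B²)(A² + B²), and A² − B² factors again.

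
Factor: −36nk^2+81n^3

Pull out the common factor 9n; 9n^2−4k^2 is a difference of squares.

9n(3n−2k)(3n+2k)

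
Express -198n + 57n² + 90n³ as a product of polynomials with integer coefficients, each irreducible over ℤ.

3n(5n - 6)(6n + 11)

Pull out the common factor 3n, then factor the remaining trinomial.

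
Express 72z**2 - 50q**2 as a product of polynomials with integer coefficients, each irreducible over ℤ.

Factor out 2, leaving 36z**2 - 25q**2, which is a difference of two squares.

2(6z - 5q)(6z + 5q)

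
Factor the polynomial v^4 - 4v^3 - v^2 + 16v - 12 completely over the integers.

(v + 2)(v - 1)(v - 2)(v - 3)

Trying the rational-root candidates, v = 1 is a root, so (v - 1) is a factor; dividing leaves v^3 - 3v^2 - 4v + 12.
Continuing, v = -2 is a root, so (v + 2) divides it; the quotient is v^2 - 5v + 6.
The remaining quadratic factors as (v - 2)(v - 3).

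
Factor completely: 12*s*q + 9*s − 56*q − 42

Group as (12*s*q + 9*s) + (−56*q − 42) = 3*s*(4*q + 3) − 14*(4*q + 3).
Both groups share the factor (4*q + 3).

(3*s − 14)*(4*q + 3)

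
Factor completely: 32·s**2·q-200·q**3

Every term has a factor of 8·q. Then 4·s**2-25·q**2 = (2·s)² − (5·q)².

8·q·(2·s-5·q)·(2·s+5·q)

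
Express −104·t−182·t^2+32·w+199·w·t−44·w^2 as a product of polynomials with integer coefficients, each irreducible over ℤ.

Group: −4·w·(11·w−14·t−8) + 13·t·(11·w−14·t−8); both groups contain (11·w−14·t−8).

−(4·w−13·t)·(11·w−14·t−8)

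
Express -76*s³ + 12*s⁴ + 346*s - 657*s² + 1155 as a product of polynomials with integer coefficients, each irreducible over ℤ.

(2*s - 3)*(6*s + 7)*(s + 5)*(s - 11)

Testing divisors of the constant over divisors of the leading coefficient, s = 11 is a root, so (s - 11) is a factor; dividing leaves 12*s³ + 56*s² - 41*s - 105.
Then s = -7/6 is a root, so (6*s + 7) is a factor; dividing leaves 2*s² + 7*s - 15.
The remaining quadratic factors as (2*s - 3)(s + 5).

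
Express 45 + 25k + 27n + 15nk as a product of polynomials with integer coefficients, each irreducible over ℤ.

(3n + 5)(5k + 9)

Group as (15nk + 27n) + (25k + 45) = 3n(5k + 9) + 5(5k + 9).
Both groups share the factor (5k + 9).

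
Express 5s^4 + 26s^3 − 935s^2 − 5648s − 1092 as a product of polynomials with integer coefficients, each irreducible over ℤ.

(5s + 1)(s + 13)(s + 6)(s − 14)

Among the possible rational roots, s = −13 is a root, so (s + 13) is a factor; dividing leaves 5s^3 − 39s^2 − 428s − 84.
Then s = 14 is a root, so (s − 14) is a factor; dividing leaves 5s^2 + 31s + 6.
The remaining quadratic factors as (s + 6)(5s + 1).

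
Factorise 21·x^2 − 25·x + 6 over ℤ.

Need a pair with product 21·6 = 126 and sum −25: that's −7 and −18.
Split the middle term: 21·x^2 − 7·x − 18·x + 6 = 7·x·(3·x − 1) − 6·(3·x − 1).

(3·x − 1)·(7·x − 6)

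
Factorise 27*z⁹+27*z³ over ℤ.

Every term has a factor of 27*z³; factoring it out leaves z⁶+1.
Recognize a sum of cubes with the parts 1 and z².

27*z³*(z²+1)*(z⁴-z²+1)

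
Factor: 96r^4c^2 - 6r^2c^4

6c^2r^2(4r - c)(4r + c)

Factor out 6r^2c^2, leaving 16r^2 - c^2, which is a difference of two squares.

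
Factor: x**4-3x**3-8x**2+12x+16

Testing divisors of the constant over divisors of the leading coefficient, x = -1 is a root, so (x+1) divides it; the quotient is x**3-4x**2-4x+16.
Next, x = -2 is a root, giving the factor (x+2) and quotient x**2-6x+8.
The remaining quadratic factors as (x-4)(x-2).

(x+1)(x+2)(x-2)(x-4)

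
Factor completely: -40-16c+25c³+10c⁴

Group as (10c⁴-16c) + (25c³-40) = 2c(5c³-8) + 5(5c³-8).
Both groups share the factor (5c³-8).

(2c+5)(5c³-8)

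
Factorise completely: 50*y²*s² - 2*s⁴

2*s²*(5*y - s)*(5*y + s)

Every term has a factor of 2*s². Then 25*y² - s² = (5*y)² − (s)².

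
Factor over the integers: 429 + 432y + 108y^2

Pull out the common factor 3, then factor the remaining trinomial.

3(6y + 11)(6y + 13)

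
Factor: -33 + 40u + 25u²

(5u + 11)(5u - 3)

Need a pair with product 25·(-33) = -825 and sum 40: that's -15 and 55.
Split the middle term: 25u² - 15u + 55u - 33 = 5u(5u - 3) + 11(5u - 3).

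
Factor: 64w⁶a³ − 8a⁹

8a³(2w² − a²)(4w⁴ + 2w²a² + a⁴)

Factor out 8a³ first: what remains is 8w⁶ − a⁶.
Recognize a difference of cubes with the parts 2w² and a².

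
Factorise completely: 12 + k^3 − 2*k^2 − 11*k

Among the possible rational roots, k = 4 is a root, giving the factor (k − 4) and quotient k^2 + 2*k − 3.
The remaining quadratic factors as (k + 3)(k − 1).

(k + 3)*(k − 1)*(k − 4)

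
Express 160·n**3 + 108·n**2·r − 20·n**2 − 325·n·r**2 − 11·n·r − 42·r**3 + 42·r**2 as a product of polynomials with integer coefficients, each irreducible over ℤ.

Group: 4·n·(40·n**2 − 43·n·r − 5·n − 6·r**2 + 6·r) + 7·r·(40·n**2 − 43·n·r − 5·n − 6·r**2 + 6·r); both groups contain (40·n**2 − 43·n·r − 5·n − 6·r**2 + 6·r), so (4·n + 7·r) is a factor with cofactor 40·n**2 − 43·n·r − 5·n − 6·r**2 + 6·r.
The cofactor groups again: 40·n**2 − 43·n·r − 5·n − 6·r**2 + 6·r = 5·n·(8·n + r − 1) − 6·r·(8·n + r − 1); both groups contain (8·n + r − 1), giving (5·n − 6·r)·(8·n + r − 1).

(4·n + 7·r)·(5·n − 6·r)·(8·n + r − 1)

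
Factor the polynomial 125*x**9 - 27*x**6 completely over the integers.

Factor out x**6 first: what remains is 125*x**3 - 27.
Recognize a difference of cubes with the parts 5*x and 3.

x**6*(5*x - 3)*(25*x**2 + 15*x + 9)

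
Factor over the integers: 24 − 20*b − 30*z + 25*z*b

(5*b − 6)*(5*z − 4)

Group as (25*z*b − 30*z) + (−20*b + 24) = 5*z*(5*b − 6) − 4*(5*b − 6).
Both groups share the factor (5*b − 6).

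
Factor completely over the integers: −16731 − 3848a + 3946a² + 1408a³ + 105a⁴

(3a + 11)(5a + 13)(7a − 13)(a + 9)

Trying the rational-root candidates, a = −11/3 is a root, so (3a + 11) divides it; the quotient is 35a³ + 341a² + 65a − 1521.
Continuing, a = −13/5 is a root, so (5a + 13) divides it; the quotient is 7a² + 50a − 117.
The remaining quadratic factors as (a + 9)(7a − 13).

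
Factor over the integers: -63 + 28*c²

7*(2*c + 3)*(2*c - 3)

Factor out 7, leaving 4*c² - 9, which is a difference of two squares.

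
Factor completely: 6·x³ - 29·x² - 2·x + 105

(2·x - 7)·(3·x + 5)·(x - 3)

Trying the rational-root candidates, x = -5/3 is a root, so (3·x + 5) is a factor; dividing leaves 2·x² - 13·x + 21.
The remaining quadratic factors as (2·x - 7)(x - 3).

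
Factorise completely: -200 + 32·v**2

8·(2·v + 5)·(2·v - 5)

Pull out the common factor 8; 4·v**2 - 25 is a difference of squares.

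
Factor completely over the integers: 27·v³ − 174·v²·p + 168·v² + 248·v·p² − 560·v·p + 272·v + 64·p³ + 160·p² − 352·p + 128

Group: 9·v·(3·v² − 20·v·p + 16·v + 32·p² − 48·p + 16) + (2·p + 8)·(3·v² − 20·v·p + 16·v + 32·p² − 48·p + 16); both groups contain (3·v² − 20·v·p + 16·v + 32·p² − 48·p + 16), so (9·v + 2·p + 8) is a factor with cofactor 3·v² − 20·v·p + 16·v + 32·p² − 48·p + 16.
The cofactor groups again: 3·v² − 20·v·p + 16·v + 32·p² − 48·p + 16 = 3·v·(v − 4·p + 4) + (−8·p + 4)·(v − 4·p + 4); both groups contain (v − 4·p + 4), giving (3·v − 8·p + 4)·(v − 4·p + 4).

(v − 4·p + 4)·(3·v − 8·p + 4)·(9·v + 2·p + 8)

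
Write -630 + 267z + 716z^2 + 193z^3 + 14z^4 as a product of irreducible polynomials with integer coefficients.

By the rational root theorem, z = 5/7 is a root, giving the factor (7z - 5) and quotient 2z^3 + 29z^2 + 123z + 126.
Continuing, z = -3/2 is a root, so (2z + 3) is a factor; dividing leaves z^2 + 13z + 42.
The remaining quadratic factors as (z + 7)(z + 6).

(2z + 3)(7z - 5)(z + 6)(z + 7)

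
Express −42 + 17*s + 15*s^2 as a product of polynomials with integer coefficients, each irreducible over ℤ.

(3*s + 7)*(5*s − 6)

Need a pair with product 15·(−42) = −630 and sum 17: that's 35 and −18.
Split the middle term: 15*s^2 + 35*s − 18*s − 42 = 5*s*(3*s + 7) − 6*(3*s + 7).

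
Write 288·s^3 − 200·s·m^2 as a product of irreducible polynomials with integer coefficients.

Pull out the common factor 8·s; 36·s^2 − 25·m^2 is a difference of squares.

8·s·(6·s − 5·m)·(6·s + 5·m)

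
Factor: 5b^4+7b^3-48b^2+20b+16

(5b+2)(b+4)(b-1)(b-2)

Among the possible rational roots, b = -4 is a root, giving the factor (b+4) and quotient 5b^3-13b^2+4b+4.
Then b = 2 is a root, so (b-2) divides it; the quotient is 5b^2-3b-2.
The remaining quadratic factors as (5b+2)(b-1).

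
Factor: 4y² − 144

Factor out 4, leaving y² − 36, which is a difference of two squares.

4(y + 6)(y − 6)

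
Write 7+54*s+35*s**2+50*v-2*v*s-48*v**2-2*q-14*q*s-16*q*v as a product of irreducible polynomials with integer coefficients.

-(2*q+6*v-5*s-7)*(8*v+7*s+1)

Group: -2*q*(8*v+7*s+1) + (-6*v+5*s+7)*(8*v+7*s+1); both groups contain (8*v+7*s+1).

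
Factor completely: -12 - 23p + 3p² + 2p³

(2p + 1)(p + 4)(p - 3)

Testing divisors of the constant over divisors of the leading coefficient, p = -4 is a root, so (p + 4) divides it; the quotient is 2p² - 5p - 3.
The remaining quadratic factors as (p - 3)(2p + 1).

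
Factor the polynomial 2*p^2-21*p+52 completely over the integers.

Need a pair with product 2·52 = 104 and sum -21: that's -8 and -13.
Split the middle term: 2*p^2-8*p - 13*p+52 = 2*p*(p-4) - 13*(p-4).

(2*p-13)*(p-4)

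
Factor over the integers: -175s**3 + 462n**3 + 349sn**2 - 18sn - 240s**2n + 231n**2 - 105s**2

Group: 5s(-35s**2 - 97sn - 21s - 66n**2 - 33n) - 7n(-35s**2 - 97sn - 21s - 66n**2 - 33n); both groups contain (-35s**2 - 97sn - 21s - 66n**2 - 33n), so (5s - 7n) is a factor with cofactor -35s**2 - 97sn - 21s - 66n**2 - 33n.
The cofactor groups again: -35s**2 - 97sn - 21s - 66n**2 - 33n = -5s(7s + 11n) + (-6n - 3)(7s + 11n); both groups contain (7s + 11n), giving -(5s + 6n + 3)(7s + 11n).

-(5s - 7n)(7s + 11n)(5s + 6n + 3)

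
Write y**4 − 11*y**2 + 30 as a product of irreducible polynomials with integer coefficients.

Substitute u = y**2 to get a quadratic in u, then factor.
y**2 − 6 is irreducible over ℤ (6 is not a perfect square).
y**2 − 5 is irreducible over ℤ (5 is not a perfect square).

(y**2 − 5)*(y**2 − 6)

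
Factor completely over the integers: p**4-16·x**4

(p+2·x)·(p-2·x)·(p**2+4·x**2)

(p)⁴ − (2·x)⁴ = ((p)² − (2·x)²)((p)² + (2·x)²); the first factor splits again, the second (p**2+4·x**2) is irreducible.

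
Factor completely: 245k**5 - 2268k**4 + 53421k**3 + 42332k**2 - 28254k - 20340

Testing divisors of the constant over divisors of the leading coefficient, k = 5/7 is a root, giving the factor (7k - 5) and quotient 35k**4 - 299k**3 + 7418k**2 + 11346k + 4068.
Next, k = -6/7 is a root, so (7k + 6) divides it; the quotient is 5k**3 - 47k**2 + 1100k + 678.
Next, k = -3/5 is a root, giving the factor (5k + 3) and quotient k**2 - 10k + 226.
The quadratic k**2 - 10k + 226 has discriminant -804 < 0 and is irreducible over ℤ.

(5k + 3)(7k + 6)(7k - 5)(k**2 - 10k + 226)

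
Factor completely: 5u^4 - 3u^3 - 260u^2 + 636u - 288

(5u - 3)(u + 8)(u - 2)(u - 6)

By the rational root theorem, u = -8 is a root, giving the factor (u + 8) and quotient 5u^3 - 43u^2 + 84u - 36.
Next, u = 3/5 is a root, so (5u - 3) divides it; the quotient is u^2 - 8u + 12.
The remaining quadratic factors as (u - 2)(u - 6).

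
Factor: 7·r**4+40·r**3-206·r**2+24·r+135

(7·r+5)·(r+9)·(r-1)·(r-3)

Among the possible rational roots, r = 1 is a root, so (r-1) divides it; the quotient is 7·r**3+47·r**2-159·r-135.
Then r = -9 is a root, so (r+9) is a factor; dividing leaves 7·r**2-16·r-15.
The remaining quadratic factors as (7·r+5)(r-3).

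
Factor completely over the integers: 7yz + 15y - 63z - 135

(7z + 15)(y - 9)

Group as (7yz + 15y) + (-63z - 135) = y(7z + 15) - 9(7z + 15).
Both groups share the factor (7z + 15).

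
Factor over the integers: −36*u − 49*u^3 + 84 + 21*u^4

Group as (21*u^4 − 36*u) + (−49*u^3 + 84) = 3*u*(7*u^3 − 12) − 7*(7*u^3 − 12).
Both groups share the factor (7*u^3 − 12).

(3*u − 7)*(7*u^3 − 12)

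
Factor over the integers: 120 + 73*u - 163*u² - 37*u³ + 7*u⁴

(7*u + 5)*(u + 3)*(u - 1)*(u - 8)

By the rational root theorem, u = 1 is a root, giving the factor (u - 1) and quotient 7*u³ - 30*u² - 193*u - 120.
Next, u = -5/7 is a root, giving the factor (7*u + 5) and quotient u² - 5*u - 24.
The remaining quadratic factors as (u + 3)(u - 8).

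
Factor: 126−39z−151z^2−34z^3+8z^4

(2z+3)(4z−3)(z+2)(z−7)

Trying the rational-root candidates, z = 3/4 is a root, so (4z−3) divides it; the quotient is 2z^3−7z^2−43z−42.
Then z = −2 is a root, so (z+2) divides it; the quotient is 2z^2−11z−21.
The remaining quadratic factors as (2z+3)(z−7).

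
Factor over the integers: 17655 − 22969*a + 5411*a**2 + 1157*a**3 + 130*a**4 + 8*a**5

(2*a − 3)*(4*a − 5)*(a + 11)*(a**2 + 8*a + 107)

Testing divisors of the constant over divisors of the leading coefficient, a = 3/2 is a root, so (2*a − 3) is a factor; dividing leaves 4*a**4 + 71*a**3 + 685*a**2 + 3733*a − 5885.
Then a = −11 is a root, so (a + 11) is a factor; dividing leaves 4*a**3 + 27*a**2 + 388*a − 535.
Continuing, a = 5/4 is a root, so (4*a − 5) divides it; the quotient is a**2 + 8*a + 107.
The quadratic a**2 + 8*a + 107 has discriminant −364 < 0 and is irreducible over ℤ.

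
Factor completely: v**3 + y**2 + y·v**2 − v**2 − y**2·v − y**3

Group: y·(−y**2 + v**2) + (v − 1)·(−y**2 + v**2); both groups contain (−y**2 + v**2), so (y + v − 1) is a factor with cofactor −y**2 + v**2.
The cofactor groups again: −y**2 + v**2 = −y·(y + v) + v·(y + v); both groups contain (y + v), giving −(y − v)·(y + v).

−(y − v)·(y + v)·(y + v − 1)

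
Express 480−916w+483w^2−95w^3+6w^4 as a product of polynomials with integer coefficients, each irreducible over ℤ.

Testing divisors of the constant over divisors of the leading coefficient, w = 3 is a root, so (w−3) is a factor; dividing leaves 6w^3−77w^2+252w−160.
Next, w = 4 is a root, giving the factor (w−4) and quotient 6w^2−53w+40.
The remaining quadratic factors as (w−8)(6w−5).

(6w−5)(w−3)(w−4)(w−8)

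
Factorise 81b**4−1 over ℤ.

(3b)⁴ − (1)⁴ = ((3b)² − (1)²)((3b)² + (1)²); the first factor splits again, the second (9b**2+1) is irreducible.

(3b+1)(3b−1)(9b**2+1)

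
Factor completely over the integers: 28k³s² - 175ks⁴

7ks²(2k + 5s)(2k - 5s)

Factor out 7ks², leaving 4k² - 25s², which is a difference of two squares.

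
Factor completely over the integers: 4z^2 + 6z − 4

Pull out the common factor 2, then factor the remaining trinomial.

2(2z − 1)(z + 2)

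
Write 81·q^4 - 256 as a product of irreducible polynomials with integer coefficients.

Write as (9·q^2)² − (16)², then factor 9·q^2 - 16 once more.

(3·q + 4)·(3·q - 4)·(9·q^2 + 16)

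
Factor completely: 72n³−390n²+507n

3n(4n−13)(6n−13)

Pull out the common factor 3n, then factor the remaining trinomial.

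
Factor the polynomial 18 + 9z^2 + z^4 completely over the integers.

Substitute u = z^2 to get a quadratic in u, then factor.
z^2 + 3 is irreducible over ℤ (always positive, so no real roots).
z^2 + 6 is irreducible over ℤ (always positive, so no real roots).

(z^2 + 3)(z^2 + 6)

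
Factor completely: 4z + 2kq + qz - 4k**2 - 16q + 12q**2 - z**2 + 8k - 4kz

Group: -2k(2k - 4q + z) + (-3q - z + 4)(2k - 4q + z); both groups contain (2k - 4q + z).

-(2k + 3q + z - 4)(2k - 4q + z)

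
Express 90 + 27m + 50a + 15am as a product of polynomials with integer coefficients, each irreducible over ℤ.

(3m + 10)(5a + 9)

Group as (15am + 50a) + (27m + 90) = 5a(3m + 10) + 9(3m + 10).
Both groups share the factor (3m + 10).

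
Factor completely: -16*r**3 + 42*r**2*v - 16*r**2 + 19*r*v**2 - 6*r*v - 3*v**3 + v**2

-(2*r + v)*(8*r - v)*(r - 3*v + 1)

Group: 2*r*(-8*r**2 + 25*r*v - 8*r - 3*v**2 + v) + v*(-8*r**2 + 25*r*v - 8*r - 3*v**2 + v); both groups contain (-8*r**2 + 25*r*v - 8*r - 3*v**2 + v), so (2*r + v) is a factor with cofactor -8*r**2 + 25*r*v - 8*r - 3*v**2 + v.
The cofactor groups again: -8*r**2 + 25*r*v - 8*r - 3*v**2 + v = -r*(8*r - v) + (3*v - 1)*(8*r - v); both groups contain (8*r - v), giving -(r - 3*v + 1)*(8*r - v).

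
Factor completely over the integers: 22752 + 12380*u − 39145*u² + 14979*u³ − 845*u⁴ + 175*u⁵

(5*u − 8)*(5*u − 9)*(7*u + 4)*(u² − 2*u + 79)

By the rational root theorem, u = 9/5 is a root, giving the factor (5*u − 9) and quotient 35*u⁴ − 106*u³ + 2805*u² − 2780*u − 2528.
Next, u = −4/7 is a root, so (7*u + 4) is a factor; dividing leaves 5*u³ − 18*u² + 411*u − 632.
Then u = 8/5 is a root, so (5*u − 8) is a factor; dividing leaves u² − 2*u + 79.
The quadratic u² − 2*u + 79 has discriminant −312 < 0 and is irreducible over ℤ.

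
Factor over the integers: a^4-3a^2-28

(a^2+4)(a^2-7)

Substitute u = a^2 to get a quadratic in u, then factor.
a^2-7 is irreducible over ℤ (7 is not a perfect square).
a^2+4 is irreducible over ℤ (sum of squares).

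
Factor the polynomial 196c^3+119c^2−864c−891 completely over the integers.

(4c−9)(7c+11)(7c+9)

By the rational root theorem, c = −11/7 is a root, giving the factor (7c+11) and quotient 28c^2−27c−81.
The remaining quadratic factors as (7c+9)(4c−9).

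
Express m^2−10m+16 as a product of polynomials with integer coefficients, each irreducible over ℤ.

(m−2)(m−8)

Two integers with product 16 and sum −10 are −8 and −2.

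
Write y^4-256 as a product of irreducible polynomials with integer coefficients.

(y+4)(y-4)(y^2+16)

(y)⁴ − (4)⁴ = ((y)² − (4)²)((y)² + (4)²); the first factor splits again, the second (y^2+16) is irreducible.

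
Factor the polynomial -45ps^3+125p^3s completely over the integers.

5ps(5p+3s)(5p-3s)

Factor out 5ps, leaving 25p^2-9s^2, which is a difference of two squares.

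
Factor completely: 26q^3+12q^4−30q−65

(6q+13)(2q^3−5)

Group as (12q^4−30q) + (26q^3−65) = 6q(2q^3−5) + 13(2q^3−5).
Both groups share the factor (2q^3−5).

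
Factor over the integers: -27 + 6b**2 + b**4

Substitute u = b**2 to get a quadratic in u, then factor.
b**2 - 3 is irreducible over ℤ (3 is not a perfect square).
b**2 + 9 is irreducible over ℤ (sum of squares).

(b**2 + 9)(b**2 - 3)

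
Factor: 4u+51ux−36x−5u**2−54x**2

−(5u−6x−4)(u−9x)

Group: −u(5u−6x−4) + 9x(5u−6x−4); both groups contain (5u−6x−4).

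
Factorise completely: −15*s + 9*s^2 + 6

3*(3*s − 2)*(s − 1)

Pull out the common factor 3, then factor the remaining trinomial.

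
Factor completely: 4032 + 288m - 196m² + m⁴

(m + 14)(m + 4)(m - 12)(m - 6)

By the rational root theorem, m = 6 is a root, so (m - 6) divides it; the quotient is m³ + 6m² - 160m - 672.
Continuing, m = -4 is a root, giving the factor (m + 4) and quotient m² + 2m - 168.
The remaining quadratic factors as (m + 14)(m - 12).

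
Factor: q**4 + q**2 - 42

(q**2 + 7)(q**2 - 6)

Substitute u = q**2 to get a quadratic in u, then factor.
q**2 + 7 is irreducible over ℤ (always positive, so no real roots).
q**2 - 6 is irreducible over ℤ (6 is not a perfect square).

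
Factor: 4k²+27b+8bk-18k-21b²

-(3b-2k)(7b+2k-9)

Group: -7b(3b-2k) + (-2k+9)(3b-2k); both groups contain (3b-2k).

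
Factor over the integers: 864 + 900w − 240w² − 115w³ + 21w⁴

Testing divisors of the constant over divisors of the leading coefficient, w = −6/7 is a root, so (7w + 6) divides it; the quotient is 3w³ − 19w² − 18w + 144.
Next, w = 3 is a root, so (w − 3) divides it; the quotient is 3w² − 10w − 48.
The remaining quadratic factors as (w − 6)(3w + 8).

(3w + 8)(7w + 6)(w − 3)(w − 6)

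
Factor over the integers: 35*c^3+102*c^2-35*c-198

Among the possible rational roots, c = -11/5 is a root, so (5*c+11) is a factor; dividing leaves 7*c^2+5*c-18.
The remaining quadratic factors as (7*c-9)(c+2).

(5*c+11)*(7*c-9)*(c+2)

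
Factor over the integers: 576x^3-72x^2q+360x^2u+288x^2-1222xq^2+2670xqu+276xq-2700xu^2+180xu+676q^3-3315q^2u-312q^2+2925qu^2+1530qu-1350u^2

Group: 12x(48x^2+46xq+30xu-52q^2+255qu-225u^2) + (-13q+6)(48x^2+46xq+30xu-52q^2+255qu-225u^2); both groups contain (48x^2+46xq+30xu-52q^2+255qu-225u^2), so (12x-13q+6) is a factor with cofactor 48x^2+46xq+30xu-52q^2+255qu-225u^2.
The cofactor groups again: 48x^2+46xq+30xu-52q^2+255qu-225u^2 = 6x(8x+13q-15u) + (-4q+15u)(8x+13q-15u); both groups contain (8x+13q-15u), giving (6x-4q+15u)(8x+13q-15u).

(12x-13q+6)(6x-4q+15u)(8x+13q-15u)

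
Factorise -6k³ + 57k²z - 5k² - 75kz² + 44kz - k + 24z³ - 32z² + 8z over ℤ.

Group: k(-6k² + 9kz - 5k - 3z² + 4z - 1) - 8z(-6k² + 9kz - 5k - 3z² + 4z - 1); both groups contain (-6k² + 9kz - 5k - 3z² + 4z - 1), so (k - 8z) is a factor with cofactor -6k² + 9kz - 5k - 3z² + 4z - 1.
The cofactor groups again: -6k² + 9kz - 5k - 3z² + 4z - 1 = -2k(3k - 3z + 1) + (z - 1)(3k - 3z + 1); both groups contain (3k - 3z + 1), giving -(2k - z + 1)(3k - 3z + 1).

-(2k - z + 1)(3k - 3z + 1)(k - 8z)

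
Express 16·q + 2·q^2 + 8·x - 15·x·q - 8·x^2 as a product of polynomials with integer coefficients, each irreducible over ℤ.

Group: -8·x·(x + 2·q) + (q + 8)·(x + 2·q); both groups contain (x + 2·q).

-(8·x - q - 8)·(x + 2·q)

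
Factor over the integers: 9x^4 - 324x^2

9x^2(x + 6)(x - 6)

Factor out 9x^2, leaving x^2 - 36, which is a difference of two squares.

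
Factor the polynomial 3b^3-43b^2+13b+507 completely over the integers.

(3b-13)(b+3)(b-13)

By the rational root theorem, b = 13 is a root, so (b-13) is a factor; dividing leaves 3b^2-4b-39.
The remaining quadratic factors as (b+3)(3b-13).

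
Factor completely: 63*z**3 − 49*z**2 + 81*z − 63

(9*z − 7)*(7*z**2 + 9)

Group as (63*z**3 + 81*z) + (−49*z**2 − 63) = 9*z*(7*z**2 + 9) − 7*(7*z**2 + 9).
Both groups share the factor (7*z**2 + 9).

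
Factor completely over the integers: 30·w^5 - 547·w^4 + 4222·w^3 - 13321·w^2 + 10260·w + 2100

Among the possible rational roots, w = -1/6 is a root, so (6·w + 1) divides it; the quotient is 5·w^4 - 92·w^3 + 719·w^2 - 2340·w + 2100.
Next, w = 7/5 is a root, so (5·w - 7) divides it; the quotient is w^3 - 17·w^2 + 120·w - 300.
Continuing, w = 5 is a root, so (w - 5) divides it; the quotient is w^2 - 12·w + 60.
The quadratic w^2 - 12·w + 60 has discriminant -96 < 0 and is irreducible over ℤ.

(5·w - 7)·(6·w + 1)·(w - 5)·(w^2 - 12·w + 60)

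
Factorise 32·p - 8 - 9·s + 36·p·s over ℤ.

Group as (36·p·s + 32·p) + (-9·s - 8) = 4·p·(9·s + 8) - (9·s + 8).
Both groups share the factor (9·s + 8).

(4·p - 1)·(9·s + 8)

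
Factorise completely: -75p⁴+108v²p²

Factor out 3p², leaving 36v²-25p², which is a difference of two squares.

3p²(6v-5p)(6v+5p)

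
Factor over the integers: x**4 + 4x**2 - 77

(x**2 + 11)(x**2 - 7)

Substitute u = x**2 to get a quadratic in u, then factor.
x**2 - 7 is irreducible over ℤ (7 is not a perfect square).
x**2 + 11 is irreducible over ℤ (always positive, so no real roots).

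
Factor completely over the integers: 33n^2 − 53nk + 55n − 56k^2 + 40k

(3n − 7k + 5)(11n + 8k)

Group: 3n(11n + 8k) + (−7k + 5)(11n + 8k); both groups contain (11n + 8k).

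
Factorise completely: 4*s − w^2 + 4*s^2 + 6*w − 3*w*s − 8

−(w − s − 2)*(w + 4*s − 4)

Group: −w*(w − s − 2) + (−4*s + 4)*(w − s − 2); both groups contain (w − s − 2).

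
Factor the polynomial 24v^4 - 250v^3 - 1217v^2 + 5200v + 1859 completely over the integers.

Trying the rational-root candidates, v = 13/4 is a root, giving the factor (4v - 13) and quotient 6v^3 - 43v^2 - 444v - 143.
Then v = 13 is a root, so (v - 13) divides it; the quotient is 6v^2 + 35v + 11.
The remaining quadratic factors as (2v + 11)(3v + 1).

(2v + 11)(3v + 1)(4v - 13)(v - 13)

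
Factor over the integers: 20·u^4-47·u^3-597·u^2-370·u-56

(4·u+1)·(5·u+2)·(u+4)·(u-7)

Testing divisors of the constant over divisors of the leading coefficient, u = 7 is a root, so (u-7) is a factor; dividing leaves 20·u^3+93·u^2+54·u+8.
Continuing, u = -1/4 is a root, giving the factor (4·u+1) and quotient 5·u^2+22·u+8.
The remaining quadratic factors as (u+4)(5·u+2).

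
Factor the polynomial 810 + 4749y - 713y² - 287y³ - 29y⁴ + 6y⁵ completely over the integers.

Testing divisors of the constant over divisors of the leading coefficient, y = -1/6 is a root, so (6y + 1) divides it; the quotient is y⁴ - 5y³ - 47y² - 111y + 810.
Next, y = 10 is a root, so (y - 10) divides it; the quotient is y³ + 5y² + 3y - 81.
Continuing, y = 3 is a root, so (y - 3) is a factor; dividing leaves y² + 8y + 27.
The quadratic y² + 8y + 27 has discriminant -44 < 0 and is irreducible over ℤ.

(6y + 1)(y - 10)(y - 3)(y² + 8y + 27)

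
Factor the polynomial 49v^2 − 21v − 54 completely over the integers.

Need a pair with product 49·(−54) = −2646 and sum −21: that's 42 and −63.
Split the middle term: 49v^2 + 42v − 63v − 54 = 7v(7v + 6) − 9(7v + 6).

(7v + 6)(7v − 9)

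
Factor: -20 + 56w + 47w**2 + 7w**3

(7w - 2)(w + 2)(w + 5)

By the rational root theorem, w = -2 is a root, giving the factor (w + 2) and quotient 7w**2 + 33w - 10.
The remaining quadratic factors as (w + 5)(7w - 2).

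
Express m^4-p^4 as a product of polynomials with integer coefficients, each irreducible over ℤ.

Write as (m^2)² − (p^2)², then factor m^2-p^2 once more.

(m+p)*(m-p)*(m^2+p^2)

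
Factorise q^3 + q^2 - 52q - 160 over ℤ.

By the rational root theorem, q = -4 is a root, so (q + 4) divides it; the quotient is q^2 - 3q - 40.
The remaining quadratic factors as (q - 8)(q + 5).

(q + 4)(q + 5)(q - 8)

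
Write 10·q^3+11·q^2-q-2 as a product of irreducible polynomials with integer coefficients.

(2·q+1)·(5·q-2)·(q+1)

By the rational root theorem, q = 2/5 is a root, so (5·q-2) divides it; the quotient is 2·q^2+3·q+1.
The remaining quadratic factors as (q+1)(2·q+1).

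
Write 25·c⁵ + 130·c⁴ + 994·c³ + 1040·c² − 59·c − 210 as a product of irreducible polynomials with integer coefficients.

Trying the rational-root candidates, c = −3/5 is a root, so (5·c + 3) divides it; the quotient is 5·c⁴ + 23·c³ + 185·c² + 97·c − 70.
Then c = 2/5 is a root, giving the factor (5·c − 2) and quotient c³ + 5·c² + 39·c + 35.
Then c = −1 is a root, so (c + 1) divides it; the quotient is c² + 4·c + 35.
The quadratic c² + 4·c + 35 has discriminant −124 < 0 and is irreducible over ℤ.

(5·c + 3)·(5·c − 2)·(c + 1)·(c² + 4·c + 35)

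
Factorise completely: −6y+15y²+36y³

Pull out the common factor 3y, then factor the remaining trinomial.

3y(3y+2)(4y−1)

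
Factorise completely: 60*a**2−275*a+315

Pull out the common factor 5, then factor the remaining trinomial.

5*(3*a−7)*(4*a−9)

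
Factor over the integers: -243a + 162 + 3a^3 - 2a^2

Among the possible rational roots, a = 9 is a root, so (a - 9) is a factor; dividing leaves 3a^2 + 25a - 18.
The remaining quadratic factors as (3a - 2)(a + 9).

(3a - 2)(a + 9)(a - 9)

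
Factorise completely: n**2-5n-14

Two integers with product -14 and sum -5 are 2 and -7.

(n+2)(n-7)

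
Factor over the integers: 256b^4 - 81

(4b + 3)(4b - 3)(16b^2 + 9)

(4b)⁴ − (3)⁴ = ((4b)² − (3)²)((4b)² + (3)²); the first factor splits again, the second (16b^2 + 9) is irreducible.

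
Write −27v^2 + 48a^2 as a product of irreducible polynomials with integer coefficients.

Factor out 3, leaving 16a^2 − 9v^2, which is a difference of two squares.

3(4a + 3v)(4a − 3v)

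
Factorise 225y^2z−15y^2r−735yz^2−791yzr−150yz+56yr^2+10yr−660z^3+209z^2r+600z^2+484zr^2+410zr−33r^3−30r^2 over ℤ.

Group: y(225yz−15yr+165z^2−176zr−150z+11r^2+10r) + (−4z−3r)(225yz−15yr+165z^2−176zr−150z+11r^2+10r); both groups contain (225yz−15yr+165z^2−176zr−150z+11r^2+10r), so (y−4z−3r) is a factor with cofactor 225yz−15yr+165z^2−176zr−150z+11r^2+10r.
The cofactor groups again: 225yz−15yr+165z^2−176zr−150z+11r^2+10r = 15y(15z−r) + (11z−11r−10)(15z−r); both groups contain (15z−r), giving (15y+11z−11r−10)(15z−r).

(15y+11z−11r−10)(y−4z−3r)(15z−r)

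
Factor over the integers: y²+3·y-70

(y+10)·(y-7)

Two integers with product -70 and sum 3 are -7 and 10.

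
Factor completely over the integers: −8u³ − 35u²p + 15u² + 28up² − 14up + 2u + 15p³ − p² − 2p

−(u − p)(8u + 3p + 1)(u + 5p − 2)

Group: u(−8u² + 5up − u + 3p² + p) + (5p − 2)(−8u² + 5up − u + 3p² + p); both groups contain (−8u² + 5up − u + 3p² + p), so (u + 5p − 2) is a factor with cofactor −8u² + 5up − u + 3p² + p.
The cofactor groups again: −8u² + 5up − u + 3p² + p = −u(8u + 3p + 1) + p(8u + 3p + 1); both groups contain (8u + 3p + 1), giving −(u − p)(8u + 3p + 1).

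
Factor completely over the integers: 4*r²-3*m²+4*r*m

(2*r-m)*(2*r+3*m)

Group: 2*r*(2*r-m) + 3*m*(2*r-m); both groups contain (2*r-m).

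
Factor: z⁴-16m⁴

(z)⁴ − (2m)⁴ = ((z)² − (2m)²)((z)² + (2m)²); the first factor splits again, the second (z²+4m²) is irreducible.

(z-2m)(z+2m)(z²+4m²)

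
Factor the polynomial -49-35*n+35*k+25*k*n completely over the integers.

(5*k-7)*(5*n+7)

Group as (25*k*n+35*k) + (-35*n-49) = 5*k*(5*n+7) - 7*(5*n+7).
Both groups share the factor (5*n+7).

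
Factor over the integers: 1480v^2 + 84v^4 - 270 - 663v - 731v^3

(3v - 5)(4v + 1)(7v - 9)(v - 6)

Testing divisors of the constant over divisors of the leading coefficient, v = 9/7 is a root, so (7v - 9) divides it; the quotient is 12v^3 - 89v^2 + 97v + 30.
Continuing, v = -1/4 is a root, so (4v + 1) divides it; the quotient is 3v^2 - 23v + 30.
The remaining quadratic factors as (3v - 5)(v - 6).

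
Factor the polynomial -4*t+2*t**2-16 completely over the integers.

2*(t+2)*(t-4)

Pull out the common factor 2, then factor the remaining trinomial.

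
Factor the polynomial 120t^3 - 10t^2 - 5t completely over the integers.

Pull out the common factor 5t, then factor the remaining trinomial.

5t(4t - 1)(6t + 1)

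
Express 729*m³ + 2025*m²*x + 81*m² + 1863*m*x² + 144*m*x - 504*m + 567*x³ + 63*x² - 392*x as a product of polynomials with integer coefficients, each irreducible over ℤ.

(9*m + 7*x)*(9*m + 9*x + 8)*(9*m + 9*x - 7)

Group: 9*m*(81*m² + 144*m*x + 72*m + 63*x² + 56*x) + (9*x - 7)*(81*m² + 144*m*x + 72*m + 63*x² + 56*x); both groups contain (81*m² + 144*m*x + 72*m + 63*x² + 56*x), so (9*m + 9*x - 7) is a factor with cofactor 81*m² + 144*m*x + 72*m + 63*x² + 56*x.
The cofactor groups again: 81*m² + 144*m*x + 72*m + 63*x² + 56*x = 9*m*(9*m + 9*x + 8) + 7*x*(9*m + 9*x + 8); both groups contain (9*m + 9*x + 8), giving (9*m + 7*x)*(9*m + 9*x + 8).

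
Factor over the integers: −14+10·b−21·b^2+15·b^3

(5·b−7)·(3·b^2+2)

Group as (15·b^3+10·b) + (−21·b^2−14) = 5·b·(3·b^2+2) − 7·(3·b^2+2).
Both groups share the factor (3·b^2+2).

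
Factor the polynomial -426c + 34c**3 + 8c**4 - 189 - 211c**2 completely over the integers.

(2c - 9)(4c + 3)(c + 1)(c + 7)

By the rational root theorem, c = -1 is a root, so (c + 1) divides it; the quotient is 8c**3 + 26c**2 - 237c - 189.
Next, c = -3/4 is a root, giving the factor (4c + 3) and quotient 2c**2 + 5c - 63.
The remaining quadratic factors as (c + 7)(2c - 9).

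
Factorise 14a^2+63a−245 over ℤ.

7(2a−5)(a+7)

Pull out the common factor 7, then factor the remaining trinomial.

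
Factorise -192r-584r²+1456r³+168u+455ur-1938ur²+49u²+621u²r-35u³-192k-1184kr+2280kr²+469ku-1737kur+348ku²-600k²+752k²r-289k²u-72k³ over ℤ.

Group: k(-72k²+71ku-184kr-24k-7u²+106ur+21u-112r²-24r) + (5u-13r+8)(-72k²+71ku-184kr-24k-7u²+106ur+21u-112r²-24r); both groups contain (-72k²+71ku-184kr-24k-7u²+106ur+21u-112r²-24r), so (k+5u-13r+8) is a factor with cofactor -72k²+71ku-184kr-24k-7u²+106ur+21u-112r²-24r.
The cofactor groups again: -72k²+71ku-184kr-24k-7u²+106ur+21u-112r²-24r = -9k(8k-7u+8r) + (u-14r-3)(8k-7u+8r); both groups contain (8k-7u+8r), giving -(9k-u+14r+3)(8k-7u+8r).

-(8k-7u+8r)(9k-u+14r+3)(k+5u-13r+8)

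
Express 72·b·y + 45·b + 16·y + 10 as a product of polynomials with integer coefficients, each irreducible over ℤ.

(8·y + 5)·(9·b + 2)

Group as (72·b·y + 45·b) + (16·y + 10) = 9·b·(8·y + 5) + 2·(8·y + 5).
Both groups share the factor (8·y + 5).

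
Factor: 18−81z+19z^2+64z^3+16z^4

Testing divisors of the constant over divisors of the leading coefficient, z = −3 is a root, so (z+3) divides it; the quotient is 16z^3+16z^2−29z+6.
Next, z = 1/4 is a root, so (4z−1) divides it; the quotient is 4z^2+5z−6.
The remaining quadratic factors as (z+2)(4z−3).

(4z−1)(4z−3)(z+2)(z+3)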